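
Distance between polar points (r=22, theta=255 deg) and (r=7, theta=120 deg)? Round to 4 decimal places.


d = sqrt(r1^2 + r2^2 - 2*r1*r2*cos(t2-t1))
d = sqrt(22^2 + 7^2 - 2*22*7*cos(120-255)) = 27.4005

27.4005


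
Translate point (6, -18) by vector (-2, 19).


Translation: (x+dx, y+dy) = (6+-2, -18+19) = (4, 1)

(4, 1)


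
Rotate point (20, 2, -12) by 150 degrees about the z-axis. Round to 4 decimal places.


x' = 20*cos(150) - 2*sin(150) = -18.3205
y' = 20*sin(150) + 2*cos(150) = 8.2679
z' = -12

(-18.3205, 8.2679, -12)


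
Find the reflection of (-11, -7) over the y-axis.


Reflection across y-axis: (x, y) -> (-x, y)
(-11, -7) -> (11, -7)

(11, -7)


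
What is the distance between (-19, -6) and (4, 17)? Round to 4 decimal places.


d = sqrt((4--19)^2 + (17--6)^2) = 32.5269

32.5269


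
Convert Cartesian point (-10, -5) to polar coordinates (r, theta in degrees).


r = sqrt((-10)^2 + (-5)^2) = 11.1803
theta = atan2(-5, -10) = 206.5651 degrees

r = 11.1803, theta = 206.5651 degrees


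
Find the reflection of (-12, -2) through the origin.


Reflection through origin: (x, y) -> (-x, -y)
(-12, -2) -> (12, 2)

(12, 2)


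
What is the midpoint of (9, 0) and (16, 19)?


Midpoint = ((9+16)/2, (0+19)/2) = (12.5, 9.5)

(12.5, 9.5)


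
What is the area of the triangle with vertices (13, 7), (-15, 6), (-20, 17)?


Area = |x1(y2-y3) + x2(y3-y1) + x3(y1-y2)| / 2
= |13*(6-17) + -15*(17-7) + -20*(7-6)| / 2
= 156.5

156.5


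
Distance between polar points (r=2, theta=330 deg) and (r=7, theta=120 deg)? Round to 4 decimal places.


d = sqrt(r1^2 + r2^2 - 2*r1*r2*cos(t2-t1))
d = sqrt(2^2 + 7^2 - 2*2*7*cos(120-330)) = 8.7891

8.7891


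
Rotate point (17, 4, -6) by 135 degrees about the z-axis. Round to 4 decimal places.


x' = 17*cos(135) - 4*sin(135) = -14.8492
y' = 17*sin(135) + 4*cos(135) = 9.1924
z' = -6

(-14.8492, 9.1924, -6)


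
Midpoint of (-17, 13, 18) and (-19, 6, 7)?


Midpoint = ((-17+-19)/2, (13+6)/2, (18+7)/2) = (-18, 9.5, 12.5)

(-18, 9.5, 12.5)


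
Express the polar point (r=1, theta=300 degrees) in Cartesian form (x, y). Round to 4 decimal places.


x = 1 * cos(300) = 0.5
y = 1 * sin(300) = -0.866

(0.5, -0.866)


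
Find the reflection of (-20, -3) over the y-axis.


Reflection across y-axis: (x, y) -> (-x, y)
(-20, -3) -> (20, -3)

(20, -3)


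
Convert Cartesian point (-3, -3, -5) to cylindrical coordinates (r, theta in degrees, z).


r = sqrt((-3)^2 + (-3)^2) = 4.2426
theta = atan2(-3, -3) = 225 deg
z = -5

r = 4.2426, theta = 225 deg, z = -5


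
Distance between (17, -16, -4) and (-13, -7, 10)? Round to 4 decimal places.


d = sqrt((-13-17)^2 + (-7--16)^2 + (10--4)^2) = 34.3074

34.3074


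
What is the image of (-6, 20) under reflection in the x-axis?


Reflection across x-axis: (x, y) -> (x, -y)
(-6, 20) -> (-6, -20)

(-6, -20)


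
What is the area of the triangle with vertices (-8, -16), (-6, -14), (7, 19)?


Area = |x1(y2-y3) + x2(y3-y1) + x3(y1-y2)| / 2
= |-8*(-14-19) + -6*(19--16) + 7*(-16--14)| / 2
= 20

20


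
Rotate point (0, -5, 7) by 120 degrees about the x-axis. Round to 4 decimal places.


x' = 0
y' = -5*cos(120) - 7*sin(120) = -3.5622
z' = -5*sin(120) + 7*cos(120) = -7.8301

(0, -3.5622, -7.8301)


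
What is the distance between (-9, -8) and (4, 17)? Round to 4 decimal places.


d = sqrt((4--9)^2 + (17--8)^2) = 28.178

28.178


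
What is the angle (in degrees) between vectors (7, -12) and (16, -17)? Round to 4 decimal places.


dot = 7*16 + -12*-17 = 316
|u| = 13.8924, |v| = 23.3452
cos(angle) = 0.9743
angle = 13.0079 degrees

13.0079 degrees


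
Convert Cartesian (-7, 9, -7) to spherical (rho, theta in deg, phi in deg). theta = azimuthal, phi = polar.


rho = sqrt((-7)^2 + 9^2 + (-7)^2) = 13.3791
theta = atan2(9, -7) = 127.875 deg
phi = acos(-7/13.3791) = 121.5475 deg

rho = 13.3791, theta = 127.875 deg, phi = 121.5475 deg


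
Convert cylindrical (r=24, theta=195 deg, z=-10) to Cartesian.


x = 24 * cos(195) = -23.1822
y = 24 * sin(195) = -6.2117
z = -10

(-23.1822, -6.2117, -10)


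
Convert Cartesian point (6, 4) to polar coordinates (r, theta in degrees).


r = sqrt(6^2 + 4^2) = 7.2111
theta = atan2(4, 6) = 33.6901 degrees

r = 7.2111, theta = 33.6901 degrees


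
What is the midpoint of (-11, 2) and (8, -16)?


Midpoint = ((-11+8)/2, (2+-16)/2) = (-1.5, -7)

(-1.5, -7)


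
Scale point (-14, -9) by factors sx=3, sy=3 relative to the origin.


Scaling: (x*sx, y*sy) = (-14*3, -9*3) = (-42, -27)

(-42, -27)


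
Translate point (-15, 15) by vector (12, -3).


Translation: (x+dx, y+dy) = (-15+12, 15+-3) = (-3, 12)

(-3, 12)


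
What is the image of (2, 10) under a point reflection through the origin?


Reflection through origin: (x, y) -> (-x, -y)
(2, 10) -> (-2, -10)

(-2, -10)


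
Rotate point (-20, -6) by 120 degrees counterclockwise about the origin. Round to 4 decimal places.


x' = -20*cos(120) - -6*sin(120) = 15.1962
y' = -20*sin(120) + -6*cos(120) = -14.3205

(15.1962, -14.3205)


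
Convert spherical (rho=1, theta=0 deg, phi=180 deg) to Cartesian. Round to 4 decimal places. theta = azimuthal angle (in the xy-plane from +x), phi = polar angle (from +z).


x = 1 * sin(180) * cos(0) = 0
y = 1 * sin(180) * sin(0) = 0
z = 1 * cos(180) = -1

(0, 0, -1)


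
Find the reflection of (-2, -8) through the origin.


Reflection through origin: (x, y) -> (-x, -y)
(-2, -8) -> (2, 8)

(2, 8)


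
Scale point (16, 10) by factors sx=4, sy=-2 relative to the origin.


Scaling: (x*sx, y*sy) = (16*4, 10*-2) = (64, -20)

(64, -20)


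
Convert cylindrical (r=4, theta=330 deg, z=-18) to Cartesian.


x = 4 * cos(330) = 3.4641
y = 4 * sin(330) = -2
z = -18

(3.4641, -2, -18)


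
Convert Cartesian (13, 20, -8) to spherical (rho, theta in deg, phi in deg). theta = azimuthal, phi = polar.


rho = sqrt(13^2 + 20^2 + (-8)^2) = 25.1595
theta = atan2(20, 13) = 56.9761 deg
phi = acos(-8/25.1595) = 108.5403 deg

rho = 25.1595, theta = 56.9761 deg, phi = 108.5403 deg


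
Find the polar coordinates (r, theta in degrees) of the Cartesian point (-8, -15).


r = sqrt((-8)^2 + (-15)^2) = 17
theta = atan2(-15, -8) = 241.9275 degrees

r = 17, theta = 241.9275 degrees


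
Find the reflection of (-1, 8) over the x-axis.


Reflection across x-axis: (x, y) -> (x, -y)
(-1, 8) -> (-1, -8)

(-1, -8)


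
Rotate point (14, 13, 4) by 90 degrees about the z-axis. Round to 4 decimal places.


x' = 14*cos(90) - 13*sin(90) = -13
y' = 14*sin(90) + 13*cos(90) = 14
z' = 4

(-13, 14, 4)


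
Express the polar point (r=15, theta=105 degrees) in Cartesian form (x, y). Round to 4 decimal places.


x = 15 * cos(105) = -3.8823
y = 15 * sin(105) = 14.4889

(-3.8823, 14.4889)


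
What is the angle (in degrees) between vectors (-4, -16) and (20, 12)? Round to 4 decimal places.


dot = -4*20 + -16*12 = -272
|u| = 16.4924, |v| = 23.3238
cos(angle) = -0.7071
angle = 135 degrees

135 degrees


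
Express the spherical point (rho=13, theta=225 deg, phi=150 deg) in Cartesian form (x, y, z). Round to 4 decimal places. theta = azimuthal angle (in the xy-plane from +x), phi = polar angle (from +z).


x = 13 * sin(150) * cos(225) = -4.5962
y = 13 * sin(150) * sin(225) = -4.5962
z = 13 * cos(150) = -11.2583

(-4.5962, -4.5962, -11.2583)


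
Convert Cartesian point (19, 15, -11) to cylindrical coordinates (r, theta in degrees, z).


r = sqrt(19^2 + 15^2) = 24.2074
theta = atan2(15, 19) = 38.2902 deg
z = -11

r = 24.2074, theta = 38.2902 deg, z = -11


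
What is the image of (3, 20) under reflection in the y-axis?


Reflection across y-axis: (x, y) -> (-x, y)
(3, 20) -> (-3, 20)

(-3, 20)


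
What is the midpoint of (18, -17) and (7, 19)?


Midpoint = ((18+7)/2, (-17+19)/2) = (12.5, 1)

(12.5, 1)


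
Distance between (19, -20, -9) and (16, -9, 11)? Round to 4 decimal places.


d = sqrt((16-19)^2 + (-9--20)^2 + (11--9)^2) = 23.0217

23.0217


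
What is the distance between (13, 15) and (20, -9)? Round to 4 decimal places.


d = sqrt((20-13)^2 + (-9-15)^2) = 25

25


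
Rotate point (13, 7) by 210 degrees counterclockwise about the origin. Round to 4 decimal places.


x' = 13*cos(210) - 7*sin(210) = -7.7583
y' = 13*sin(210) + 7*cos(210) = -12.5622

(-7.7583, -12.5622)


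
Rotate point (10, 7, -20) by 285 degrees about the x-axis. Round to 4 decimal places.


x' = 10
y' = 7*cos(285) - -20*sin(285) = -17.5068
z' = 7*sin(285) + -20*cos(285) = -11.9379

(10, -17.5068, -11.9379)


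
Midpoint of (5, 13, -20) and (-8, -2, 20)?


Midpoint = ((5+-8)/2, (13+-2)/2, (-20+20)/2) = (-1.5, 5.5, 0)

(-1.5, 5.5, 0)


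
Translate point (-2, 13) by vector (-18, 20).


Translation: (x+dx, y+dy) = (-2+-18, 13+20) = (-20, 33)

(-20, 33)


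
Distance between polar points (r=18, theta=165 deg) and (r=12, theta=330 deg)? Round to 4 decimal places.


d = sqrt(r1^2 + r2^2 - 2*r1*r2*cos(t2-t1))
d = sqrt(18^2 + 12^2 - 2*18*12*cos(330-165)) = 29.7537

29.7537


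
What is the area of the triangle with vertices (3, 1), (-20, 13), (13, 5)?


Area = |x1(y2-y3) + x2(y3-y1) + x3(y1-y2)| / 2
= |3*(13-5) + -20*(5-1) + 13*(1-13)| / 2
= 106

106


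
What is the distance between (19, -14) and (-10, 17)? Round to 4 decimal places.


d = sqrt((-10-19)^2 + (17--14)^2) = 42.45

42.45


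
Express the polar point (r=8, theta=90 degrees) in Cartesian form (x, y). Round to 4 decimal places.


x = 8 * cos(90) = 0
y = 8 * sin(90) = 8

(0, 8)


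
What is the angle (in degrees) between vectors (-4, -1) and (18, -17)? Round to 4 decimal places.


dot = -4*18 + -1*-17 = -55
|u| = 4.1231, |v| = 24.7588
cos(angle) = -0.5388
angle = 122.6003 degrees

122.6003 degrees


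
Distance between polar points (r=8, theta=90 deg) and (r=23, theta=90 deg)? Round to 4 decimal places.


d = sqrt(r1^2 + r2^2 - 2*r1*r2*cos(t2-t1))
d = sqrt(8^2 + 23^2 - 2*8*23*cos(90-90)) = 15

15


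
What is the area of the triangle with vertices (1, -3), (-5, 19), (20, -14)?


Area = |x1(y2-y3) + x2(y3-y1) + x3(y1-y2)| / 2
= |1*(19--14) + -5*(-14--3) + 20*(-3-19)| / 2
= 176

176


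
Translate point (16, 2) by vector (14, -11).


Translation: (x+dx, y+dy) = (16+14, 2+-11) = (30, -9)

(30, -9)


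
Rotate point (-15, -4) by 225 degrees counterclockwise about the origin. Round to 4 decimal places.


x' = -15*cos(225) - -4*sin(225) = 7.7782
y' = -15*sin(225) + -4*cos(225) = 13.435

(7.7782, 13.435)


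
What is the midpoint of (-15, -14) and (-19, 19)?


Midpoint = ((-15+-19)/2, (-14+19)/2) = (-17, 2.5)

(-17, 2.5)


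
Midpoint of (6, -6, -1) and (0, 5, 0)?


Midpoint = ((6+0)/2, (-6+5)/2, (-1+0)/2) = (3, -0.5, -0.5)

(3, -0.5, -0.5)


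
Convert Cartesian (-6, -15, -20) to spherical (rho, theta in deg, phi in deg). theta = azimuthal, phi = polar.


rho = sqrt((-6)^2 + (-15)^2 + (-20)^2) = 25.7099
theta = atan2(-15, -6) = 248.1986 deg
phi = acos(-20/25.7099) = 141.0696 deg

rho = 25.7099, theta = 248.1986 deg, phi = 141.0696 deg


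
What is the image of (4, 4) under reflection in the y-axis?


Reflection across y-axis: (x, y) -> (-x, y)
(4, 4) -> (-4, 4)

(-4, 4)


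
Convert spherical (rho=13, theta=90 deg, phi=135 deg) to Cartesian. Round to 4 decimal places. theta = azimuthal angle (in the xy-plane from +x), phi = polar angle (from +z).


x = 13 * sin(135) * cos(90) = 0
y = 13 * sin(135) * sin(90) = 9.1924
z = 13 * cos(135) = -9.1924

(0, 9.1924, -9.1924)


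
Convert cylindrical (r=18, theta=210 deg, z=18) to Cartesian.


x = 18 * cos(210) = -15.5885
y = 18 * sin(210) = -9
z = 18

(-15.5885, -9, 18)


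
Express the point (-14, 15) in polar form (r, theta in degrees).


r = sqrt((-14)^2 + 15^2) = 20.5183
theta = atan2(15, -14) = 133.0251 degrees

r = 20.5183, theta = 133.0251 degrees


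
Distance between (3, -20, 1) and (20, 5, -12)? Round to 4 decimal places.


d = sqrt((20-3)^2 + (5--20)^2 + (-12-1)^2) = 32.909

32.909


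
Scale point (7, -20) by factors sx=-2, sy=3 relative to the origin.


Scaling: (x*sx, y*sy) = (7*-2, -20*3) = (-14, -60)

(-14, -60)


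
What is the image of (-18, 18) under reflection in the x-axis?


Reflection across x-axis: (x, y) -> (x, -y)
(-18, 18) -> (-18, -18)

(-18, -18)


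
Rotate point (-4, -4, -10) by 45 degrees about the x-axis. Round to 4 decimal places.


x' = -4
y' = -4*cos(45) - -10*sin(45) = 4.2426
z' = -4*sin(45) + -10*cos(45) = -9.8995

(-4, 4.2426, -9.8995)


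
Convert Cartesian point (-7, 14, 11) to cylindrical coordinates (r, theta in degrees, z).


r = sqrt((-7)^2 + 14^2) = 15.6525
theta = atan2(14, -7) = 116.5651 deg
z = 11

r = 15.6525, theta = 116.5651 deg, z = 11


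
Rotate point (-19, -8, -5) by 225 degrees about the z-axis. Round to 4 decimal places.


x' = -19*cos(225) - -8*sin(225) = 7.7782
y' = -19*sin(225) + -8*cos(225) = 19.0919
z' = -5

(7.7782, 19.0919, -5)


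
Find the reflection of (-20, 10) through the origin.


Reflection through origin: (x, y) -> (-x, -y)
(-20, 10) -> (20, -10)

(20, -10)


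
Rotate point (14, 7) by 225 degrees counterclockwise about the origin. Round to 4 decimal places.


x' = 14*cos(225) - 7*sin(225) = -4.9497
y' = 14*sin(225) + 7*cos(225) = -14.8492

(-4.9497, -14.8492)


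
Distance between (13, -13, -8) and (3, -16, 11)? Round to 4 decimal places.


d = sqrt((3-13)^2 + (-16--13)^2 + (11--8)^2) = 21.6795

21.6795


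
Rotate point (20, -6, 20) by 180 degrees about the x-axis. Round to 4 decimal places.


x' = 20
y' = -6*cos(180) - 20*sin(180) = 6
z' = -6*sin(180) + 20*cos(180) = -20

(20, 6, -20)


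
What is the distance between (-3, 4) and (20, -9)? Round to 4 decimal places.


d = sqrt((20--3)^2 + (-9-4)^2) = 26.4197

26.4197


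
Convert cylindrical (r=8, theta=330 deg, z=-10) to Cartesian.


x = 8 * cos(330) = 6.9282
y = 8 * sin(330) = -4
z = -10

(6.9282, -4, -10)


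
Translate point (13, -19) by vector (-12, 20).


Translation: (x+dx, y+dy) = (13+-12, -19+20) = (1, 1)

(1, 1)


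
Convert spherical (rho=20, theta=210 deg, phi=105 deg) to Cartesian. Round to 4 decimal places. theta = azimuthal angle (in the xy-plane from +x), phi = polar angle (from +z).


x = 20 * sin(105) * cos(210) = -16.7303
y = 20 * sin(105) * sin(210) = -9.6593
z = 20 * cos(105) = -5.1764

(-16.7303, -9.6593, -5.1764)


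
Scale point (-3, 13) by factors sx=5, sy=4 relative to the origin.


Scaling: (x*sx, y*sy) = (-3*5, 13*4) = (-15, 52)

(-15, 52)


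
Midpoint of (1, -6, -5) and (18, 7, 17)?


Midpoint = ((1+18)/2, (-6+7)/2, (-5+17)/2) = (9.5, 0.5, 6)

(9.5, 0.5, 6)


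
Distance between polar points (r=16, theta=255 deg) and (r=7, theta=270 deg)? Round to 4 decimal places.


d = sqrt(r1^2 + r2^2 - 2*r1*r2*cos(t2-t1))
d = sqrt(16^2 + 7^2 - 2*16*7*cos(270-255)) = 9.4145

9.4145


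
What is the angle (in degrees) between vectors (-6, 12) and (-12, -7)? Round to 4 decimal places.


dot = -6*-12 + 12*-7 = -12
|u| = 13.4164, |v| = 13.8924
cos(angle) = -0.0644
angle = 93.6914 degrees

93.6914 degrees


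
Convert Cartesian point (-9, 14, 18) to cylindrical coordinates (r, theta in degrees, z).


r = sqrt((-9)^2 + 14^2) = 16.6433
theta = atan2(14, -9) = 122.7352 deg
z = 18

r = 16.6433, theta = 122.7352 deg, z = 18


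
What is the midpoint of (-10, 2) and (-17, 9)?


Midpoint = ((-10+-17)/2, (2+9)/2) = (-13.5, 5.5)

(-13.5, 5.5)


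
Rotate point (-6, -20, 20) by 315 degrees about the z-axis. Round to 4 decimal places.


x' = -6*cos(315) - -20*sin(315) = -18.3848
y' = -6*sin(315) + -20*cos(315) = -9.8995
z' = 20

(-18.3848, -9.8995, 20)


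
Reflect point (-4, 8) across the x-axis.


Reflection across x-axis: (x, y) -> (x, -y)
(-4, 8) -> (-4, -8)

(-4, -8)


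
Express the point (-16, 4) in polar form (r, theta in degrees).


r = sqrt((-16)^2 + 4^2) = 16.4924
theta = atan2(4, -16) = 165.9638 degrees

r = 16.4924, theta = 165.9638 degrees


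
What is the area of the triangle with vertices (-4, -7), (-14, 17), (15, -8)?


Area = |x1(y2-y3) + x2(y3-y1) + x3(y1-y2)| / 2
= |-4*(17--8) + -14*(-8--7) + 15*(-7-17)| / 2
= 223

223


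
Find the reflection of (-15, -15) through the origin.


Reflection through origin: (x, y) -> (-x, -y)
(-15, -15) -> (15, 15)

(15, 15)


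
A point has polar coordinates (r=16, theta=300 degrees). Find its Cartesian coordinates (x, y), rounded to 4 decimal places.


x = 16 * cos(300) = 8
y = 16 * sin(300) = -13.8564

(8, -13.8564)


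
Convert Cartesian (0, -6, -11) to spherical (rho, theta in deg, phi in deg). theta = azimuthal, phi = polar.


rho = sqrt(0^2 + (-6)^2 + (-11)^2) = 12.53
theta = atan2(-6, 0) = 270 deg
phi = acos(-11/12.53) = 151.3895 deg

rho = 12.53, theta = 270 deg, phi = 151.3895 deg


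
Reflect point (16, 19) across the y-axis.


Reflection across y-axis: (x, y) -> (-x, y)
(16, 19) -> (-16, 19)

(-16, 19)


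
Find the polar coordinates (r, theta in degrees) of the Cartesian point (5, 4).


r = sqrt(5^2 + 4^2) = 6.4031
theta = atan2(4, 5) = 38.6598 degrees

r = 6.4031, theta = 38.6598 degrees


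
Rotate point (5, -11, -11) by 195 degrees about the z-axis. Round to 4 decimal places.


x' = 5*cos(195) - -11*sin(195) = -7.6766
y' = 5*sin(195) + -11*cos(195) = 9.3311
z' = -11

(-7.6766, 9.3311, -11)


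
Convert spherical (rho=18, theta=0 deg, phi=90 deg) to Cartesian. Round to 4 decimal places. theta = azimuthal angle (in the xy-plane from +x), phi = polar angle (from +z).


x = 18 * sin(90) * cos(0) = 18
y = 18 * sin(90) * sin(0) = 0
z = 18 * cos(90) = 0

(18, 0, 0)


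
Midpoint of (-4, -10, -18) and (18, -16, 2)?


Midpoint = ((-4+18)/2, (-10+-16)/2, (-18+2)/2) = (7, -13, -8)

(7, -13, -8)


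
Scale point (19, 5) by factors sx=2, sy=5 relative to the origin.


Scaling: (x*sx, y*sy) = (19*2, 5*5) = (38, 25)

(38, 25)


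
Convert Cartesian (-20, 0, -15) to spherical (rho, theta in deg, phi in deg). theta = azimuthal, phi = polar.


rho = sqrt((-20)^2 + 0^2 + (-15)^2) = 25
theta = atan2(0, -20) = 180 deg
phi = acos(-15/25) = 126.8699 deg

rho = 25, theta = 180 deg, phi = 126.8699 deg


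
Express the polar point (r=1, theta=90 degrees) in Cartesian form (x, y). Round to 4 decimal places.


x = 1 * cos(90) = 0
y = 1 * sin(90) = 1

(0, 1)


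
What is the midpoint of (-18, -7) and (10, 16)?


Midpoint = ((-18+10)/2, (-7+16)/2) = (-4, 4.5)

(-4, 4.5)


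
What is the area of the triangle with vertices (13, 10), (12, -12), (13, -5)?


Area = |x1(y2-y3) + x2(y3-y1) + x3(y1-y2)| / 2
= |13*(-12--5) + 12*(-5-10) + 13*(10--12)| / 2
= 7.5

7.5


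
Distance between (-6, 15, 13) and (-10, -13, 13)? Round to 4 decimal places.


d = sqrt((-10--6)^2 + (-13-15)^2 + (13-13)^2) = 28.2843

28.2843


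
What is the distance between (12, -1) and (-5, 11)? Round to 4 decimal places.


d = sqrt((-5-12)^2 + (11--1)^2) = 20.8087

20.8087


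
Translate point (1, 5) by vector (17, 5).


Translation: (x+dx, y+dy) = (1+17, 5+5) = (18, 10)

(18, 10)


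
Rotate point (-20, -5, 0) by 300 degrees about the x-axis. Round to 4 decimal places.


x' = -20
y' = -5*cos(300) - 0*sin(300) = -2.5
z' = -5*sin(300) + 0*cos(300) = 4.3301

(-20, -2.5, 4.3301)


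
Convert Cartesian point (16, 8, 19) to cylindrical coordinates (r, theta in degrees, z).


r = sqrt(16^2 + 8^2) = 17.8885
theta = atan2(8, 16) = 26.5651 deg
z = 19

r = 17.8885, theta = 26.5651 deg, z = 19


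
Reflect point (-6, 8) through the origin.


Reflection through origin: (x, y) -> (-x, -y)
(-6, 8) -> (6, -8)

(6, -8)


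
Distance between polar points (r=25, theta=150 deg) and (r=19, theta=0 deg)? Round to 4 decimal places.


d = sqrt(r1^2 + r2^2 - 2*r1*r2*cos(t2-t1))
d = sqrt(25^2 + 19^2 - 2*25*19*cos(0-150)) = 42.5291

42.5291


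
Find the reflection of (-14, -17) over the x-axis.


Reflection across x-axis: (x, y) -> (x, -y)
(-14, -17) -> (-14, 17)

(-14, 17)


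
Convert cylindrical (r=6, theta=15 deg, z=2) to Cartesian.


x = 6 * cos(15) = 5.7956
y = 6 * sin(15) = 1.5529
z = 2

(5.7956, 1.5529, 2)


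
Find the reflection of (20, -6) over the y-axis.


Reflection across y-axis: (x, y) -> (-x, y)
(20, -6) -> (-20, -6)

(-20, -6)


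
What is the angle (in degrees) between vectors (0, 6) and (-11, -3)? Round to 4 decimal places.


dot = 0*-11 + 6*-3 = -18
|u| = 6, |v| = 11.4018
cos(angle) = -0.2631
angle = 105.2551 degrees

105.2551 degrees


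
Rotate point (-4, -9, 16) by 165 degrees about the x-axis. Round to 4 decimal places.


x' = -4
y' = -9*cos(165) - 16*sin(165) = 4.5522
z' = -9*sin(165) + 16*cos(165) = -17.7842

(-4, 4.5522, -17.7842)


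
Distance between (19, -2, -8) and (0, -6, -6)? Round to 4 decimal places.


d = sqrt((0-19)^2 + (-6--2)^2 + (-6--8)^2) = 19.5192

19.5192


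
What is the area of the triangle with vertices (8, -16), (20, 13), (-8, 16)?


Area = |x1(y2-y3) + x2(y3-y1) + x3(y1-y2)| / 2
= |8*(13-16) + 20*(16--16) + -8*(-16-13)| / 2
= 424

424


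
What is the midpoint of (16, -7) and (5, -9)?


Midpoint = ((16+5)/2, (-7+-9)/2) = (10.5, -8)

(10.5, -8)


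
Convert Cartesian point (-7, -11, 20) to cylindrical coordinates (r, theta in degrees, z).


r = sqrt((-7)^2 + (-11)^2) = 13.0384
theta = atan2(-11, -7) = 237.5288 deg
z = 20

r = 13.0384, theta = 237.5288 deg, z = 20


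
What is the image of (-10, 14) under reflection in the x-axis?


Reflection across x-axis: (x, y) -> (x, -y)
(-10, 14) -> (-10, -14)

(-10, -14)


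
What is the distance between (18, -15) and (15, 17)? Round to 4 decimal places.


d = sqrt((15-18)^2 + (17--15)^2) = 32.1403

32.1403


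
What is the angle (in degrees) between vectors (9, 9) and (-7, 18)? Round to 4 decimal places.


dot = 9*-7 + 9*18 = 99
|u| = 12.7279, |v| = 19.3132
cos(angle) = 0.4027
angle = 66.2505 degrees

66.2505 degrees


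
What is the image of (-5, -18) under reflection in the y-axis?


Reflection across y-axis: (x, y) -> (-x, y)
(-5, -18) -> (5, -18)

(5, -18)


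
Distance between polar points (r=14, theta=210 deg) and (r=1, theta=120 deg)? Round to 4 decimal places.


d = sqrt(r1^2 + r2^2 - 2*r1*r2*cos(t2-t1))
d = sqrt(14^2 + 1^2 - 2*14*1*cos(120-210)) = 14.0357

14.0357


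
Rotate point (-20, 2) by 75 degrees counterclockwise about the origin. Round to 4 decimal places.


x' = -20*cos(75) - 2*sin(75) = -7.1082
y' = -20*sin(75) + 2*cos(75) = -18.8009

(-7.1082, -18.8009)


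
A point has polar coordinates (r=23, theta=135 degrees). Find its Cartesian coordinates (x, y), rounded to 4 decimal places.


x = 23 * cos(135) = -16.2635
y = 23 * sin(135) = 16.2635

(-16.2635, 16.2635)


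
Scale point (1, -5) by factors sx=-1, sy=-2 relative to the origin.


Scaling: (x*sx, y*sy) = (1*-1, -5*-2) = (-1, 10)

(-1, 10)


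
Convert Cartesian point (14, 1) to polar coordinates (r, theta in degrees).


r = sqrt(14^2 + 1^2) = 14.0357
theta = atan2(1, 14) = 4.0856 degrees

r = 14.0357, theta = 4.0856 degrees


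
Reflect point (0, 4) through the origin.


Reflection through origin: (x, y) -> (-x, -y)
(0, 4) -> (0, -4)

(0, -4)


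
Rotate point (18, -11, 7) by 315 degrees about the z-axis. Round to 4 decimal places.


x' = 18*cos(315) - -11*sin(315) = 4.9497
y' = 18*sin(315) + -11*cos(315) = -20.5061
z' = 7

(4.9497, -20.5061, 7)


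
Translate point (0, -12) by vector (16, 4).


Translation: (x+dx, y+dy) = (0+16, -12+4) = (16, -8)

(16, -8)


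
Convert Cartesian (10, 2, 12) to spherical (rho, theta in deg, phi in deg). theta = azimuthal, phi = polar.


rho = sqrt(10^2 + 2^2 + 12^2) = 15.748
theta = atan2(2, 10) = 11.3099 deg
phi = acos(12/15.748) = 40.3591 deg

rho = 15.748, theta = 11.3099 deg, phi = 40.3591 deg


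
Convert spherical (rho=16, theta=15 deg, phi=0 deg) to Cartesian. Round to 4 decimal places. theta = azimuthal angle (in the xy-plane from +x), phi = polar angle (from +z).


x = 16 * sin(0) * cos(15) = 0
y = 16 * sin(0) * sin(15) = 0
z = 16 * cos(0) = 16

(0, 0, 16)


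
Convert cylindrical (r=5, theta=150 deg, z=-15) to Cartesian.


x = 5 * cos(150) = -4.3301
y = 5 * sin(150) = 2.5
z = -15

(-4.3301, 2.5, -15)


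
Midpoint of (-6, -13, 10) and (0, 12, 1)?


Midpoint = ((-6+0)/2, (-13+12)/2, (10+1)/2) = (-3, -0.5, 5.5)

(-3, -0.5, 5.5)


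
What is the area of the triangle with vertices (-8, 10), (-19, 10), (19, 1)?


Area = |x1(y2-y3) + x2(y3-y1) + x3(y1-y2)| / 2
= |-8*(10-1) + -19*(1-10) + 19*(10-10)| / 2
= 49.5

49.5


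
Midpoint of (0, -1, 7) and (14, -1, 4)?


Midpoint = ((0+14)/2, (-1+-1)/2, (7+4)/2) = (7, -1, 5.5)

(7, -1, 5.5)


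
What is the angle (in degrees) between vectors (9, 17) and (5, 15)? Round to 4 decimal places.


dot = 9*5 + 17*15 = 300
|u| = 19.2354, |v| = 15.8114
cos(angle) = 0.9864
angle = 9.4623 degrees

9.4623 degrees


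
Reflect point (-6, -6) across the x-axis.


Reflection across x-axis: (x, y) -> (x, -y)
(-6, -6) -> (-6, 6)

(-6, 6)


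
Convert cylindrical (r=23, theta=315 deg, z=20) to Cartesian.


x = 23 * cos(315) = 16.2635
y = 23 * sin(315) = -16.2635
z = 20

(16.2635, -16.2635, 20)


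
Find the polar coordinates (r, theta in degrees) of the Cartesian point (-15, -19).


r = sqrt((-15)^2 + (-19)^2) = 24.2074
theta = atan2(-19, -15) = 231.7098 degrees

r = 24.2074, theta = 231.7098 degrees


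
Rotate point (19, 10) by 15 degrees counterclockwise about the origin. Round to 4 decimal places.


x' = 19*cos(15) - 10*sin(15) = 15.7644
y' = 19*sin(15) + 10*cos(15) = 14.5768

(15.7644, 14.5768)


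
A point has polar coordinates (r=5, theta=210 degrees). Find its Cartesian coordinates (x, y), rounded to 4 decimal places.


x = 5 * cos(210) = -4.3301
y = 5 * sin(210) = -2.5

(-4.3301, -2.5)


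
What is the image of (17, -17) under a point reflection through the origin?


Reflection through origin: (x, y) -> (-x, -y)
(17, -17) -> (-17, 17)

(-17, 17)


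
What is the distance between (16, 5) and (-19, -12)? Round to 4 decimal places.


d = sqrt((-19-16)^2 + (-12-5)^2) = 38.9102

38.9102


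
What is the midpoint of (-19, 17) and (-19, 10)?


Midpoint = ((-19+-19)/2, (17+10)/2) = (-19, 13.5)

(-19, 13.5)


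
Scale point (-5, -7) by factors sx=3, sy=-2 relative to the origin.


Scaling: (x*sx, y*sy) = (-5*3, -7*-2) = (-15, 14)

(-15, 14)


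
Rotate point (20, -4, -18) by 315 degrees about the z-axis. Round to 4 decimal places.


x' = 20*cos(315) - -4*sin(315) = 11.3137
y' = 20*sin(315) + -4*cos(315) = -16.9706
z' = -18

(11.3137, -16.9706, -18)


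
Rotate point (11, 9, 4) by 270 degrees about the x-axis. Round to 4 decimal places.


x' = 11
y' = 9*cos(270) - 4*sin(270) = 4
z' = 9*sin(270) + 4*cos(270) = -9

(11, 4, -9)


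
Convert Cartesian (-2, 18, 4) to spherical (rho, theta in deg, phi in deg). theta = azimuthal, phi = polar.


rho = sqrt((-2)^2 + 18^2 + 4^2) = 18.5472
theta = atan2(18, -2) = 96.3402 deg
phi = acos(4/18.5472) = 77.5454 deg

rho = 18.5472, theta = 96.3402 deg, phi = 77.5454 deg


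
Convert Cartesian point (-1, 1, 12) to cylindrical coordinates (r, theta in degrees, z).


r = sqrt((-1)^2 + 1^2) = 1.4142
theta = atan2(1, -1) = 135 deg
z = 12

r = 1.4142, theta = 135 deg, z = 12


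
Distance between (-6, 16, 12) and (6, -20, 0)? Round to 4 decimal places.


d = sqrt((6--6)^2 + (-20-16)^2 + (0-12)^2) = 39.7995

39.7995


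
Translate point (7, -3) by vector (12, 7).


Translation: (x+dx, y+dy) = (7+12, -3+7) = (19, 4)

(19, 4)


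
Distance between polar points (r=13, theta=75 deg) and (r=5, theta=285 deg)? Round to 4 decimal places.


d = sqrt(r1^2 + r2^2 - 2*r1*r2*cos(t2-t1))
d = sqrt(13^2 + 5^2 - 2*13*5*cos(285-75)) = 17.5095

17.5095


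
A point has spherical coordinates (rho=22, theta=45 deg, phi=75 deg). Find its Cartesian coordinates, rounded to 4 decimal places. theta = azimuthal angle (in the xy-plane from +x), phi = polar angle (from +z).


x = 22 * sin(75) * cos(45) = 15.0263
y = 22 * sin(75) * sin(45) = 15.0263
z = 22 * cos(75) = 5.694

(15.0263, 15.0263, 5.694)


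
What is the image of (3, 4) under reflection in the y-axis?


Reflection across y-axis: (x, y) -> (-x, y)
(3, 4) -> (-3, 4)

(-3, 4)


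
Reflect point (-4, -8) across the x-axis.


Reflection across x-axis: (x, y) -> (x, -y)
(-4, -8) -> (-4, 8)

(-4, 8)


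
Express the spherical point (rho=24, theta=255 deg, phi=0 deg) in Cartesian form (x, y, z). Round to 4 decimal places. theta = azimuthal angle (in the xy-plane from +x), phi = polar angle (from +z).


x = 24 * sin(0) * cos(255) = 0
y = 24 * sin(0) * sin(255) = 0
z = 24 * cos(0) = 24

(0, 0, 24)


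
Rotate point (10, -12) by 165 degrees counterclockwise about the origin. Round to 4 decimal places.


x' = 10*cos(165) - -12*sin(165) = -6.5534
y' = 10*sin(165) + -12*cos(165) = 14.1793

(-6.5534, 14.1793)


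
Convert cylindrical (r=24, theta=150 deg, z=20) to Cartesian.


x = 24 * cos(150) = -20.7846
y = 24 * sin(150) = 12
z = 20

(-20.7846, 12, 20)


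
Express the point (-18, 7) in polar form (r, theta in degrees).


r = sqrt((-18)^2 + 7^2) = 19.3132
theta = atan2(7, -18) = 158.7495 degrees

r = 19.3132, theta = 158.7495 degrees


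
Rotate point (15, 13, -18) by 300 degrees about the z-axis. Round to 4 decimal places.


x' = 15*cos(300) - 13*sin(300) = 18.7583
y' = 15*sin(300) + 13*cos(300) = -6.4904
z' = -18

(18.7583, -6.4904, -18)


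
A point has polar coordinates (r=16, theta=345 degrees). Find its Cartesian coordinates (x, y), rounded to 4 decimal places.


x = 16 * cos(345) = 15.4548
y = 16 * sin(345) = -4.1411

(15.4548, -4.1411)


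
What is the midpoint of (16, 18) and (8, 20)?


Midpoint = ((16+8)/2, (18+20)/2) = (12, 19)

(12, 19)


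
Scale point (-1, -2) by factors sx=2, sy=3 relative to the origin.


Scaling: (x*sx, y*sy) = (-1*2, -2*3) = (-2, -6)

(-2, -6)


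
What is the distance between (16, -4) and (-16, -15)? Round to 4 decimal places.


d = sqrt((-16-16)^2 + (-15--4)^2) = 33.8378

33.8378


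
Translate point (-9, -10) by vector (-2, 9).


Translation: (x+dx, y+dy) = (-9+-2, -10+9) = (-11, -1)

(-11, -1)


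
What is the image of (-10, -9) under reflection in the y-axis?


Reflection across y-axis: (x, y) -> (-x, y)
(-10, -9) -> (10, -9)

(10, -9)


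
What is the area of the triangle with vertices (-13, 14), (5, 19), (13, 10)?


Area = |x1(y2-y3) + x2(y3-y1) + x3(y1-y2)| / 2
= |-13*(19-10) + 5*(10-14) + 13*(14-19)| / 2
= 101

101


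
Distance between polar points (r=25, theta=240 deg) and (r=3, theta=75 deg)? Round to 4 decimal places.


d = sqrt(r1^2 + r2^2 - 2*r1*r2*cos(t2-t1))
d = sqrt(25^2 + 3^2 - 2*25*3*cos(75-240)) = 27.9086

27.9086


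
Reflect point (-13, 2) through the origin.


Reflection through origin: (x, y) -> (-x, -y)
(-13, 2) -> (13, -2)

(13, -2)


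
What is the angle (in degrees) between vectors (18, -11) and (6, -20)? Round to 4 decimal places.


dot = 18*6 + -11*-20 = 328
|u| = 21.095, |v| = 20.8806
cos(angle) = 0.7446
angle = 41.8712 degrees

41.8712 degrees


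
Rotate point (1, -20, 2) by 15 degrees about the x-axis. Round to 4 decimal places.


x' = 1
y' = -20*cos(15) - 2*sin(15) = -19.8362
z' = -20*sin(15) + 2*cos(15) = -3.2445

(1, -19.8362, -3.2445)


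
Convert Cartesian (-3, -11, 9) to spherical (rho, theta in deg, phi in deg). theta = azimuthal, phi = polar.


rho = sqrt((-3)^2 + (-11)^2 + 9^2) = 14.5258
theta = atan2(-11, -3) = 254.7449 deg
phi = acos(9/14.5258) = 51.7141 deg

rho = 14.5258, theta = 254.7449 deg, phi = 51.7141 deg


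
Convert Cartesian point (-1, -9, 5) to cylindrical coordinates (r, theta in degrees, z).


r = sqrt((-1)^2 + (-9)^2) = 9.0554
theta = atan2(-9, -1) = 263.6598 deg
z = 5

r = 9.0554, theta = 263.6598 deg, z = 5


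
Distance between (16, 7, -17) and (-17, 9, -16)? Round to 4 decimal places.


d = sqrt((-17-16)^2 + (9-7)^2 + (-16--17)^2) = 33.0757

33.0757


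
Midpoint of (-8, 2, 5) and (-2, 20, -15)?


Midpoint = ((-8+-2)/2, (2+20)/2, (5+-15)/2) = (-5, 11, -5)

(-5, 11, -5)


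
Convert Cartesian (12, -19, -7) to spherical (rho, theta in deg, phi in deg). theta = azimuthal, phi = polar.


rho = sqrt(12^2 + (-19)^2 + (-7)^2) = 23.5372
theta = atan2(-19, 12) = 302.2756 deg
phi = acos(-7/23.5372) = 107.3016 deg

rho = 23.5372, theta = 302.2756 deg, phi = 107.3016 deg


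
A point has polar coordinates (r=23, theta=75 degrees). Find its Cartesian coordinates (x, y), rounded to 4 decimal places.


x = 23 * cos(75) = 5.9528
y = 23 * sin(75) = 22.2163

(5.9528, 22.2163)


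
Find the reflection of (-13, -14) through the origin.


Reflection through origin: (x, y) -> (-x, -y)
(-13, -14) -> (13, 14)

(13, 14)


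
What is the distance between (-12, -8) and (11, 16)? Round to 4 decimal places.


d = sqrt((11--12)^2 + (16--8)^2) = 33.2415

33.2415


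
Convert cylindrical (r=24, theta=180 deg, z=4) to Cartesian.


x = 24 * cos(180) = -24
y = 24 * sin(180) = 0
z = 4

(-24, 0, 4)


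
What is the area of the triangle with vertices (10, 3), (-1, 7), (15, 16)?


Area = |x1(y2-y3) + x2(y3-y1) + x3(y1-y2)| / 2
= |10*(7-16) + -1*(16-3) + 15*(3-7)| / 2
= 81.5

81.5


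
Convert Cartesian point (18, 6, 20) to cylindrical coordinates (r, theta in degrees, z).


r = sqrt(18^2 + 6^2) = 18.9737
theta = atan2(6, 18) = 18.4349 deg
z = 20

r = 18.9737, theta = 18.4349 deg, z = 20


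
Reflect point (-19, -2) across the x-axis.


Reflection across x-axis: (x, y) -> (x, -y)
(-19, -2) -> (-19, 2)

(-19, 2)


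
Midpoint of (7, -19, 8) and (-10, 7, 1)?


Midpoint = ((7+-10)/2, (-19+7)/2, (8+1)/2) = (-1.5, -6, 4.5)

(-1.5, -6, 4.5)


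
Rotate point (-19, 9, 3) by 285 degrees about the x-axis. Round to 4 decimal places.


x' = -19
y' = 9*cos(285) - 3*sin(285) = 5.2271
z' = 9*sin(285) + 3*cos(285) = -7.9169

(-19, 5.2271, -7.9169)


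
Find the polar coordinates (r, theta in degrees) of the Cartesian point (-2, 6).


r = sqrt((-2)^2 + 6^2) = 6.3246
theta = atan2(6, -2) = 108.4349 degrees

r = 6.3246, theta = 108.4349 degrees


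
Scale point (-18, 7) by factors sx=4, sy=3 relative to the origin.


Scaling: (x*sx, y*sy) = (-18*4, 7*3) = (-72, 21)

(-72, 21)


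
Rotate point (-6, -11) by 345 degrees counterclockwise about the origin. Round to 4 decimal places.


x' = -6*cos(345) - -11*sin(345) = -8.6426
y' = -6*sin(345) + -11*cos(345) = -9.0723

(-8.6426, -9.0723)


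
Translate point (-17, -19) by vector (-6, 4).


Translation: (x+dx, y+dy) = (-17+-6, -19+4) = (-23, -15)

(-23, -15)


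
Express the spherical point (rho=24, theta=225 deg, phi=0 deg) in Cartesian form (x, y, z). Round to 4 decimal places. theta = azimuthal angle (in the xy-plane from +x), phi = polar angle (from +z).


x = 24 * sin(0) * cos(225) = 0
y = 24 * sin(0) * sin(225) = 0
z = 24 * cos(0) = 24

(0, 0, 24)


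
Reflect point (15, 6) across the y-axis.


Reflection across y-axis: (x, y) -> (-x, y)
(15, 6) -> (-15, 6)

(-15, 6)


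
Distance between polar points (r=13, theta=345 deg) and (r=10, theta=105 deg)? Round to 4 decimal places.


d = sqrt(r1^2 + r2^2 - 2*r1*r2*cos(t2-t1))
d = sqrt(13^2 + 10^2 - 2*13*10*cos(105-345)) = 19.975

19.975


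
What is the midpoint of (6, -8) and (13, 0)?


Midpoint = ((6+13)/2, (-8+0)/2) = (9.5, -4)

(9.5, -4)


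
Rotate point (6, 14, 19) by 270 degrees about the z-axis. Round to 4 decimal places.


x' = 6*cos(270) - 14*sin(270) = 14
y' = 6*sin(270) + 14*cos(270) = -6
z' = 19

(14, -6, 19)


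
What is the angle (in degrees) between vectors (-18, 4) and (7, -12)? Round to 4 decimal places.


dot = -18*7 + 4*-12 = -174
|u| = 18.4391, |v| = 13.8924
cos(angle) = -0.6793
angle = 132.7852 degrees

132.7852 degrees


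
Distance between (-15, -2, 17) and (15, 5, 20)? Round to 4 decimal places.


d = sqrt((15--15)^2 + (5--2)^2 + (20-17)^2) = 30.9516

30.9516


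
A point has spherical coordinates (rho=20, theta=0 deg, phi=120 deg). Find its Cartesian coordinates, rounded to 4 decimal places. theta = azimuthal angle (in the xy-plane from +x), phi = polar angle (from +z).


x = 20 * sin(120) * cos(0) = 17.3205
y = 20 * sin(120) * sin(0) = 0
z = 20 * cos(120) = -10

(17.3205, 0, -10)


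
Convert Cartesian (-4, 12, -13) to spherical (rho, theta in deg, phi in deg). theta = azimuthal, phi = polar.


rho = sqrt((-4)^2 + 12^2 + (-13)^2) = 18.1384
theta = atan2(12, -4) = 108.4349 deg
phi = acos(-13/18.1384) = 135.7838 deg

rho = 18.1384, theta = 108.4349 deg, phi = 135.7838 deg


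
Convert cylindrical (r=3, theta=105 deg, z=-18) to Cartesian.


x = 3 * cos(105) = -0.7765
y = 3 * sin(105) = 2.8978
z = -18

(-0.7765, 2.8978, -18)


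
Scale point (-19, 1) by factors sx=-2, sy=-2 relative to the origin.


Scaling: (x*sx, y*sy) = (-19*-2, 1*-2) = (38, -2)

(38, -2)


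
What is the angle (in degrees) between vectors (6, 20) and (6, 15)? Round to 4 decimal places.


dot = 6*6 + 20*15 = 336
|u| = 20.8806, |v| = 16.1555
cos(angle) = 0.996
angle = 5.1022 degrees

5.1022 degrees


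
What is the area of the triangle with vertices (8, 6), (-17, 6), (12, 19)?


Area = |x1(y2-y3) + x2(y3-y1) + x3(y1-y2)| / 2
= |8*(6-19) + -17*(19-6) + 12*(6-6)| / 2
= 162.5

162.5


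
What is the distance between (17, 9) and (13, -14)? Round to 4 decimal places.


d = sqrt((13-17)^2 + (-14-9)^2) = 23.3452

23.3452


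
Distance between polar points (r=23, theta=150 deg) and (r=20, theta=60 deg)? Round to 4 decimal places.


d = sqrt(r1^2 + r2^2 - 2*r1*r2*cos(t2-t1))
d = sqrt(23^2 + 20^2 - 2*23*20*cos(60-150)) = 30.4795

30.4795


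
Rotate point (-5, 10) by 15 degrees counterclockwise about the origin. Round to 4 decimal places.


x' = -5*cos(15) - 10*sin(15) = -7.4178
y' = -5*sin(15) + 10*cos(15) = 8.3652

(-7.4178, 8.3652)


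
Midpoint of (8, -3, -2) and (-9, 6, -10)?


Midpoint = ((8+-9)/2, (-3+6)/2, (-2+-10)/2) = (-0.5, 1.5, -6)

(-0.5, 1.5, -6)


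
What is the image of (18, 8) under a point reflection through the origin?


Reflection through origin: (x, y) -> (-x, -y)
(18, 8) -> (-18, -8)

(-18, -8)


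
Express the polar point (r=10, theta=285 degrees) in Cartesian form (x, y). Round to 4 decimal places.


x = 10 * cos(285) = 2.5882
y = 10 * sin(285) = -9.6593

(2.5882, -9.6593)


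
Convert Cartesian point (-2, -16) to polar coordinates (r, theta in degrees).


r = sqrt((-2)^2 + (-16)^2) = 16.1245
theta = atan2(-16, -2) = 262.875 degrees

r = 16.1245, theta = 262.875 degrees


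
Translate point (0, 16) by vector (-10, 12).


Translation: (x+dx, y+dy) = (0+-10, 16+12) = (-10, 28)

(-10, 28)


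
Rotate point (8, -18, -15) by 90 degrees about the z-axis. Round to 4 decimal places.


x' = 8*cos(90) - -18*sin(90) = 18
y' = 8*sin(90) + -18*cos(90) = 8
z' = -15

(18, 8, -15)


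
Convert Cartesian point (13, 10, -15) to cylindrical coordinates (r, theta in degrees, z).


r = sqrt(13^2 + 10^2) = 16.4012
theta = atan2(10, 13) = 37.5686 deg
z = -15

r = 16.4012, theta = 37.5686 deg, z = -15


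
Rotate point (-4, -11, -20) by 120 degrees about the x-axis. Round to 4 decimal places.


x' = -4
y' = -11*cos(120) - -20*sin(120) = 22.8205
z' = -11*sin(120) + -20*cos(120) = 0.4737

(-4, 22.8205, 0.4737)


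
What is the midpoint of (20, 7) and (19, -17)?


Midpoint = ((20+19)/2, (7+-17)/2) = (19.5, -5)

(19.5, -5)
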